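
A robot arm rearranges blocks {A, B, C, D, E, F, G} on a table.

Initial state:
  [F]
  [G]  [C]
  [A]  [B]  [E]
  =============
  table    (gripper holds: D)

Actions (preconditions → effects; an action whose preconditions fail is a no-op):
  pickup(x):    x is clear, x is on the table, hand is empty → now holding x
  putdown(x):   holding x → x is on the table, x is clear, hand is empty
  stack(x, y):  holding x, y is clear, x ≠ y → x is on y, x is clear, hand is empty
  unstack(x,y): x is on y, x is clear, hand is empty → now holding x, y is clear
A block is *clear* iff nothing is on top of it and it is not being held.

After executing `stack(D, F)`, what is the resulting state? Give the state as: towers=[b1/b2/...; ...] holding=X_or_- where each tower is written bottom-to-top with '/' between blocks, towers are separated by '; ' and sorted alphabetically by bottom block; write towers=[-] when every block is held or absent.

towers=[A/G/F/D; B/C; E] holding=-

before: towers=[A/G/F; B/C; E] holding=D
pre[stack(D, F)]: holding(D) ✓, clear(F) ✓, D≠F ✓
all met → apply stack(D, F)
after:  towers=[A/G/F/D; B/C; E] holding=-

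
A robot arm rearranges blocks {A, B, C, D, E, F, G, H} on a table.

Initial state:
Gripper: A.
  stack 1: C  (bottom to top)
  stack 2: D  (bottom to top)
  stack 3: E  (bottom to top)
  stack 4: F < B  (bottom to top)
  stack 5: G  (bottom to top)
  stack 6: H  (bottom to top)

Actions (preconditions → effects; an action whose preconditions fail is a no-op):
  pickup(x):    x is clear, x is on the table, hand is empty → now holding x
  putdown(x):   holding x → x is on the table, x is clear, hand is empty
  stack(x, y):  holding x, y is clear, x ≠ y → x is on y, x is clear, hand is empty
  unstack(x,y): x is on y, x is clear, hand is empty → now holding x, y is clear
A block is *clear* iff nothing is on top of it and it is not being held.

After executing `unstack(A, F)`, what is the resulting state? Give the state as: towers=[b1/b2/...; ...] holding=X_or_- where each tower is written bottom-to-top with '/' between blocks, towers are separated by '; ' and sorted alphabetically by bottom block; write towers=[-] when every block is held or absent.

towers=[C; D; E; F/B; G; H] holding=A

before: towers=[C; D; E; F/B; G; H] holding=A
pre[unstack(A, F)]: on(A,F) fail, clear(A) fail, handempty fail
on(A,F), clear(A), handempty unmet → unstack(A, F) is a no-op
after:  towers=[C; D; E; F/B; G; H] holding=A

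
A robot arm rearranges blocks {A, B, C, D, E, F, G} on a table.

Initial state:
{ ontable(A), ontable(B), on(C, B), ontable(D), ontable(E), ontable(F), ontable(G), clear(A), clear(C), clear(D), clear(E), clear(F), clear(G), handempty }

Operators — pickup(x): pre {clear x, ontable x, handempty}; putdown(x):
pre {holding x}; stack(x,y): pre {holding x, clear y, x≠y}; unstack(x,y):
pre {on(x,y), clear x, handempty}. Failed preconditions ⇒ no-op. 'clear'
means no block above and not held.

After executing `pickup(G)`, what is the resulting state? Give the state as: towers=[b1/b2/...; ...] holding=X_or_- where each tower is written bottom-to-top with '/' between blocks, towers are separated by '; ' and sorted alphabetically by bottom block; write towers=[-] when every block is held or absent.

before: towers=[A; B/C; D; E; F; G] holding=-
pre[pickup(G)]: clear(G) yes, ontable(G) yes, handempty yes
all met → apply pickup(G)
after:  towers=[A; B/C; D; E; F] holding=G

towers=[A; B/C; D; E; F] holding=G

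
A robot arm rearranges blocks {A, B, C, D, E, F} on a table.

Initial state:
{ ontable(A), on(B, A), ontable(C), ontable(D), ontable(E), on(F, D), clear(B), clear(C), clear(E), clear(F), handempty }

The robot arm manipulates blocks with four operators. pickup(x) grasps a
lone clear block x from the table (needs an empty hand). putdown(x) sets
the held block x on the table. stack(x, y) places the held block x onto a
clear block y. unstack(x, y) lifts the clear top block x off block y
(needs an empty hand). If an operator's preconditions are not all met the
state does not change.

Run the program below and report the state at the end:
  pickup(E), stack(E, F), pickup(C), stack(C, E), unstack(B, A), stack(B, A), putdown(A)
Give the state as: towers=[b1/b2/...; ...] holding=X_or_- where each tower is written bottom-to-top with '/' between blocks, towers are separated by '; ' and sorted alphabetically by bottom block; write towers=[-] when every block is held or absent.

towers=[A/B; D/F/E/C] holding=-

step 1 (pickup(E)): towers=[A/B; C; D/F] holding=E
step 2 (stack(E, F)): towers=[A/B; C; D/F/E] holding=-
step 3 (pickup(C)): towers=[A/B; D/F/E] holding=C
step 4 (stack(C, E)): towers=[A/B; D/F/E/C] holding=-
step 5 (unstack(B, A)): towers=[A; D/F/E/C] holding=B
step 6 (stack(B, A)): towers=[A/B; D/F/E/C] holding=-
step 7 (putdown(A)) [no-op]: towers=[A/B; D/F/E/C] holding=-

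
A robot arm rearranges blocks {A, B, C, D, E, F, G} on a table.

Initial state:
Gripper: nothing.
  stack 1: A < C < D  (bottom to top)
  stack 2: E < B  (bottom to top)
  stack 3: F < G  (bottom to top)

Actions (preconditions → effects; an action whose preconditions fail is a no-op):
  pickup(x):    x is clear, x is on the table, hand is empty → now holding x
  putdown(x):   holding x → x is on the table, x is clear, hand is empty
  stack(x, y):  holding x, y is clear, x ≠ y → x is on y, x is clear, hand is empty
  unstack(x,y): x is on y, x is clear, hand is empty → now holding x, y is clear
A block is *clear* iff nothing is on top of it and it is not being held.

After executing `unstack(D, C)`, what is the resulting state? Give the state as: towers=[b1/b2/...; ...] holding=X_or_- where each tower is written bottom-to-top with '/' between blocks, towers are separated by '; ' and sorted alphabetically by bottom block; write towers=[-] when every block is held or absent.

before: towers=[A/C/D; E/B; F/G] holding=-
pre[unstack(D, C)]: on(D,C) ok, clear(D) ok, handempty ok
all met → apply unstack(D, C)
after:  towers=[A/C; E/B; F/G] holding=D

towers=[A/C; E/B; F/G] holding=D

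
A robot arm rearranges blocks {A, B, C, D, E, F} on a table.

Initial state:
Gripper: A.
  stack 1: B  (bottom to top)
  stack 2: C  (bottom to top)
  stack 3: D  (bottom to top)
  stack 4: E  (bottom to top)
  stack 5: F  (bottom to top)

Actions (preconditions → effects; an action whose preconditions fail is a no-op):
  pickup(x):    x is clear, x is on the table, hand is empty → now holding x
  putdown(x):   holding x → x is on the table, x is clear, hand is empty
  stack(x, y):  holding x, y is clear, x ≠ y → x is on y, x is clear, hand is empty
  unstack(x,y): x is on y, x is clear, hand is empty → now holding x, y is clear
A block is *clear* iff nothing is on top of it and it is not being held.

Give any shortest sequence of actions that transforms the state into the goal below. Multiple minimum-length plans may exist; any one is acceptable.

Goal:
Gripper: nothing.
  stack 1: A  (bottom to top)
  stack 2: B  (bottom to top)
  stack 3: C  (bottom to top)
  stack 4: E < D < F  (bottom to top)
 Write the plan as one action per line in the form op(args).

putdown(A)
pickup(D)
stack(D, E)
pickup(F)
stack(F, D)

step 1 (putdown(A)): towers=[A; B; C; D; E; F] holding=-
step 2 (pickup(D)): towers=[A; B; C; E; F] holding=D
step 3 (stack(D, E)): towers=[A; B; C; E/D; F] holding=-
step 4 (pickup(F)): towers=[A; B; C; E/D] holding=F
step 5 (stack(F, D)): towers=[A; B; C; E/D/F] holding=-
goal check: towers=[A; B; C; E/D/F] holding=- — reached (length 5, optimal by BFS)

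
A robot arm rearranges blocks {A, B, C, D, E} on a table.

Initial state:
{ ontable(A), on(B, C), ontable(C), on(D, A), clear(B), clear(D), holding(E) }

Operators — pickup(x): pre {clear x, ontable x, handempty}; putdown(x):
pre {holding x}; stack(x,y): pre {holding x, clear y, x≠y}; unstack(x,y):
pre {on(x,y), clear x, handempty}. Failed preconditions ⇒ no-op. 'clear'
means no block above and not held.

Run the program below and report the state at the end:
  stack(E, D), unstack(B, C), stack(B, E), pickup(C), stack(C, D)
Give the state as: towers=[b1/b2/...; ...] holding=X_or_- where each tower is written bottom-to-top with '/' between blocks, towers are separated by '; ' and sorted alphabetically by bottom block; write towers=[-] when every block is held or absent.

step 1 (stack(E, D)): towers=[A/D/E; C/B] holding=-
step 2 (unstack(B, C)): towers=[A/D/E; C] holding=B
step 3 (stack(B, E)): towers=[A/D/E/B; C] holding=-
step 4 (pickup(C)): towers=[A/D/E/B] holding=C
step 5 (stack(C, D)) [no-op]: towers=[A/D/E/B] holding=C

towers=[A/D/E/B] holding=C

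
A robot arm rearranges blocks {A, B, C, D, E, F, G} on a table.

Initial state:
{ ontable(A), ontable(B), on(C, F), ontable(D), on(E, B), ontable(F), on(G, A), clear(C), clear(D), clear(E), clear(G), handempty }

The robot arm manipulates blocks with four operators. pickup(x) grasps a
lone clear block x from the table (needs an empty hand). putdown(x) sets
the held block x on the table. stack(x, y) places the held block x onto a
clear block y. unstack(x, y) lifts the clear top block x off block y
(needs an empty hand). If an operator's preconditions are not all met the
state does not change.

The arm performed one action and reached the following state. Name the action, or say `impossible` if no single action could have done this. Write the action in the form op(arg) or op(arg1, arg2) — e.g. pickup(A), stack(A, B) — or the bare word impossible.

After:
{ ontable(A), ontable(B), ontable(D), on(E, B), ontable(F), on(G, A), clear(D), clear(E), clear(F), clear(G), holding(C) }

target: towers=[A/G; B/E; D; F] holding=C
     unstack(G, A) → towers=[A; B/E; D; F/C] holding=G
         pickup(D) → towers=[A/G; B/E; F/C] holding=D
     unstack(E, B) → towers=[A/G; B; D; F/C] holding=E
     unstack(C, F) → towers=[A/G; B/E; D; F] holding=C  ← match

unstack(C, F)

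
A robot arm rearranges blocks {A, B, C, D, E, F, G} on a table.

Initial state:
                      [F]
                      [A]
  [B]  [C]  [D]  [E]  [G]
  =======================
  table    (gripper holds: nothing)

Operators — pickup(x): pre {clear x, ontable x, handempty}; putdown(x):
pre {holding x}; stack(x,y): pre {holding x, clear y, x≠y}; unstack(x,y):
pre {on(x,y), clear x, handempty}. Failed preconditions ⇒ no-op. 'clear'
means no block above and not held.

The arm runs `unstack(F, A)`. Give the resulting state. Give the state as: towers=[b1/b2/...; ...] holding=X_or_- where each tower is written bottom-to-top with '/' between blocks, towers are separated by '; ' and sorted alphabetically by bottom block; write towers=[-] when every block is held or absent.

before: towers=[B; C; D; E; G/A/F] holding=-
pre[unstack(F, A)]: on(F,A) ✓, clear(F) ✓, handempty ✓
all met → apply unstack(F, A)
after:  towers=[B; C; D; E; G/A] holding=F

towers=[B; C; D; E; G/A] holding=F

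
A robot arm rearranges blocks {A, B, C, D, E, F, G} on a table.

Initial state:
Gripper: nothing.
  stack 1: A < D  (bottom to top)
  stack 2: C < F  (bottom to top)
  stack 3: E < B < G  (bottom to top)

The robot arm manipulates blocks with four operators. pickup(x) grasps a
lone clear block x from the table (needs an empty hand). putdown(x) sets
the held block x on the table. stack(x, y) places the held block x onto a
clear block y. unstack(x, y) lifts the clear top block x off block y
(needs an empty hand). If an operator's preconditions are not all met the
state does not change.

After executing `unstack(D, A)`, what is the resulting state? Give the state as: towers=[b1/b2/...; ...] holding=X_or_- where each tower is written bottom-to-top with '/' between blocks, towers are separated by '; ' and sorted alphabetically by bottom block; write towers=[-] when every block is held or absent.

before: towers=[A/D; C/F; E/B/G] holding=-
pre[unstack(D, A)]: on(D,A) ok, clear(D) ok, handempty ok
all met → apply unstack(D, A)
after:  towers=[A; C/F; E/B/G] holding=D

towers=[A; C/F; E/B/G] holding=D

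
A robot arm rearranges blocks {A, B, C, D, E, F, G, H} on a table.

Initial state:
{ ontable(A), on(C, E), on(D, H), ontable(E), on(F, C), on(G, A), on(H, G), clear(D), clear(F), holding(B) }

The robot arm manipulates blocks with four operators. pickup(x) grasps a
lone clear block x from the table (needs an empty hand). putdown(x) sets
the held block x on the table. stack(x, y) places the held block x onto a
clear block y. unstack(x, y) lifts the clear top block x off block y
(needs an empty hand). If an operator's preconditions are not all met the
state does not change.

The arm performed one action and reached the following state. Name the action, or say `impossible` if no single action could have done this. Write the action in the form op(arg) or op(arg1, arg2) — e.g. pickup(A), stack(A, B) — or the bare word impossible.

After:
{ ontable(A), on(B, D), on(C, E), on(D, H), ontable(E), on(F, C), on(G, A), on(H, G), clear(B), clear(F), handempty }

target: towers=[A/G/H/D/B; E/C/F] holding=-
        putdown(B) → towers=[A/G/H/D; B; E/C/F] holding=-
       stack(B, F) → towers=[A/G/H/D; E/C/F/B] holding=-
       stack(B, D) → towers=[A/G/H/D/B; E/C/F] holding=-  ← match

stack(B, D)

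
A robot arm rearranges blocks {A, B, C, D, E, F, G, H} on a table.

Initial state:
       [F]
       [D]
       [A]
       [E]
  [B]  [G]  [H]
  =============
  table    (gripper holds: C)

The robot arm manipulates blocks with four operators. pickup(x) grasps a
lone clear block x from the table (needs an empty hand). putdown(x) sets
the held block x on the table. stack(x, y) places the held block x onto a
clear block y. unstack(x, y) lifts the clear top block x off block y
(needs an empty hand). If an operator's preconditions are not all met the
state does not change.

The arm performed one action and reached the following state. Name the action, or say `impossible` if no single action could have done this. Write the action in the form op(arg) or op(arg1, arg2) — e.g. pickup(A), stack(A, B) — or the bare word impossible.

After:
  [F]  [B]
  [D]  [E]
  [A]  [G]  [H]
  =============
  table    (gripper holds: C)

impossible

target: towers=[A/D/F; G/E/B; H] holding=C
        putdown(C) → towers=[B; C; G/E/A/D/F; H] holding=-
       stack(C, H) → towers=[B; G/E/A/D/F; H/C] holding=-
       stack(C, B) → towers=[B/C; G/E/A/D/F; H] holding=-
       stack(C, F) → towers=[B; G/E/A/D/F/C; H] holding=-
none of the 4 applicable actions match → impossible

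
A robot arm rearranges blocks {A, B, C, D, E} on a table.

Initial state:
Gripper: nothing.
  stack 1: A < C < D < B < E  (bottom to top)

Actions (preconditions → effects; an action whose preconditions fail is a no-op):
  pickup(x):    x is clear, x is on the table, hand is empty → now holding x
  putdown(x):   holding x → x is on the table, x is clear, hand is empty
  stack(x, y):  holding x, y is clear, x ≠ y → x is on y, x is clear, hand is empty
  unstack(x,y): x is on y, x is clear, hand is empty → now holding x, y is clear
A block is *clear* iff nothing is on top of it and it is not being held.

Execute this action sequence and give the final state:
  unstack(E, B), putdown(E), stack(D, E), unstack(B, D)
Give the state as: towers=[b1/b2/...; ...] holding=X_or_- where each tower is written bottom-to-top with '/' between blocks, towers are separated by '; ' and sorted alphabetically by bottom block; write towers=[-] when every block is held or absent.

towers=[A/C/D; E] holding=B

step 1 (unstack(E, B)): towers=[A/C/D/B] holding=E
step 2 (putdown(E)): towers=[A/C/D/B; E] holding=-
step 3 (stack(D, E)) [no-op]: towers=[A/C/D/B; E] holding=-
step 4 (unstack(B, D)): towers=[A/C/D; E] holding=B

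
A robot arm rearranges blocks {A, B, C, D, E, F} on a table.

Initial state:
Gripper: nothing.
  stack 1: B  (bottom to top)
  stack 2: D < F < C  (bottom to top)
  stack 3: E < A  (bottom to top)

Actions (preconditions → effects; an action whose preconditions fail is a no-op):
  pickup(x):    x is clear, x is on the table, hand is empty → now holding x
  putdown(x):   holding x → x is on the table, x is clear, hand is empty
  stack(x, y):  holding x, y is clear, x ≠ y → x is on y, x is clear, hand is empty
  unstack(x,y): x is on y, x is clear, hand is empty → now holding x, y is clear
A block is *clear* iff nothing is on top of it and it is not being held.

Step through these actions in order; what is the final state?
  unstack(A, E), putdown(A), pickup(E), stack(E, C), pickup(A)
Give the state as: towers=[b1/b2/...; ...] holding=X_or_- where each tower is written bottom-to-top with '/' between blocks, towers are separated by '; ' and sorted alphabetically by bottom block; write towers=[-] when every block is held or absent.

step 1 (unstack(A, E)): towers=[B; D/F/C; E] holding=A
step 2 (putdown(A)): towers=[A; B; D/F/C; E] holding=-
step 3 (pickup(E)): towers=[A; B; D/F/C] holding=E
step 4 (stack(E, C)): towers=[A; B; D/F/C/E] holding=-
step 5 (pickup(A)): towers=[B; D/F/C/E] holding=A

towers=[B; D/F/C/E] holding=A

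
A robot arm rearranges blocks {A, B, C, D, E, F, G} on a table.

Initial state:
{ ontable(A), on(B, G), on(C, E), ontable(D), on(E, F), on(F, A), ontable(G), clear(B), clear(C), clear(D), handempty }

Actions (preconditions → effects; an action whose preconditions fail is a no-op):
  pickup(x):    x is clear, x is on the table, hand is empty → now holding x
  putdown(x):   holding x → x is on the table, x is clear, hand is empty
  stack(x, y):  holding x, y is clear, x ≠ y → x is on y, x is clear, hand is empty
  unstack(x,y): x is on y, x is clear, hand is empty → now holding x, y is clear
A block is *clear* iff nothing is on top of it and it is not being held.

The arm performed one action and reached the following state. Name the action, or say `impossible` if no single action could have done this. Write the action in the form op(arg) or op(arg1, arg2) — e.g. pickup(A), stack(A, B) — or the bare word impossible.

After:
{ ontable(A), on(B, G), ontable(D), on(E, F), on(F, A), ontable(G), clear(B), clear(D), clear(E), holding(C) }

unstack(C, E)

target: towers=[A/F/E; D; G/B] holding=C
     unstack(B, G) → towers=[A/F/E/C; D; G] holding=B
         pickup(D) → towers=[A/F/E/C; G/B] holding=D
     unstack(C, E) → towers=[A/F/E; D; G/B] holding=C  ← match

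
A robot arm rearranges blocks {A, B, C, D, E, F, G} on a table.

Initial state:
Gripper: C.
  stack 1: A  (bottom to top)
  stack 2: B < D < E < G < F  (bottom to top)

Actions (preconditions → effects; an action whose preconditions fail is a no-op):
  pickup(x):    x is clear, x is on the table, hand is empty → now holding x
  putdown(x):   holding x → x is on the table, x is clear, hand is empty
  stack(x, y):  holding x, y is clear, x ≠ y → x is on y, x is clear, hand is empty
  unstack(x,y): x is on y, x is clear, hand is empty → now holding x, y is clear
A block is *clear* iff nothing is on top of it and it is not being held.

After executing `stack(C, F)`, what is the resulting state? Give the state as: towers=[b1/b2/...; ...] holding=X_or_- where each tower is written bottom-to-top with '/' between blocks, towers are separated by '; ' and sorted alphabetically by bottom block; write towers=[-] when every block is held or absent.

before: towers=[A; B/D/E/G/F] holding=C
pre[stack(C, F)]: holding(C) ok, clear(F) ok, C≠F ok
all met → apply stack(C, F)
after:  towers=[A; B/D/E/G/F/C] holding=-

towers=[A; B/D/E/G/F/C] holding=-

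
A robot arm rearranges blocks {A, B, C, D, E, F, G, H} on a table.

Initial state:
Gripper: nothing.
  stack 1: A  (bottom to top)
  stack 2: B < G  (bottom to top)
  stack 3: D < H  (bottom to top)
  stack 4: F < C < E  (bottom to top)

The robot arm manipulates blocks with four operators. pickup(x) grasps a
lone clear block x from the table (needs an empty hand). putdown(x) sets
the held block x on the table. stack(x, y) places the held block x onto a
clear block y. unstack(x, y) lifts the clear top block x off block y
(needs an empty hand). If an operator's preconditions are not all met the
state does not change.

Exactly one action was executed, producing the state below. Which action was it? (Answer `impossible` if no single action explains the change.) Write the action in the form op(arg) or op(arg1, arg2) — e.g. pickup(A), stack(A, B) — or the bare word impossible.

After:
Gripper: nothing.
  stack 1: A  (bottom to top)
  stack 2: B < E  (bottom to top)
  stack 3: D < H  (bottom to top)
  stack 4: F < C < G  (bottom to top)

target: towers=[A; B/E; D/H; F/C/G] holding=-
     unstack(G, B) → towers=[A; B; D/H; F/C/E] holding=G
         pickup(A) → towers=[B/G; D/H; F/C/E] holding=A
     unstack(E, C) → towers=[A; B/G; D/H; F/C] holding=E
     unstack(H, D) → towers=[A; B/G; D; F/C/E] holding=H
none of the 4 applicable actions match → impossible

impossible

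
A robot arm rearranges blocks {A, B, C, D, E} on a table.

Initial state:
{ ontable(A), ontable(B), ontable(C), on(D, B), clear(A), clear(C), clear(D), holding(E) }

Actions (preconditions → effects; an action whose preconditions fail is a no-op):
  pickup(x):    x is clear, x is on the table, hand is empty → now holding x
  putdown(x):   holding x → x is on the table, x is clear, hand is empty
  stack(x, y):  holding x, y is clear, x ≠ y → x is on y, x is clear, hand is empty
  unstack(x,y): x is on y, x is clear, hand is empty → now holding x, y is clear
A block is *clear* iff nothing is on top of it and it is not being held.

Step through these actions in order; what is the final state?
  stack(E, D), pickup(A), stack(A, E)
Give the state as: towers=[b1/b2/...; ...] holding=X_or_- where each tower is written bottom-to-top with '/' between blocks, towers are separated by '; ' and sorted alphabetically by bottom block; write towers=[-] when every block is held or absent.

towers=[B/D/E/A; C] holding=-

step 1 (stack(E, D)): towers=[A; B/D/E; C] holding=-
step 2 (pickup(A)): towers=[B/D/E; C] holding=A
step 3 (stack(A, E)): towers=[B/D/E/A; C] holding=-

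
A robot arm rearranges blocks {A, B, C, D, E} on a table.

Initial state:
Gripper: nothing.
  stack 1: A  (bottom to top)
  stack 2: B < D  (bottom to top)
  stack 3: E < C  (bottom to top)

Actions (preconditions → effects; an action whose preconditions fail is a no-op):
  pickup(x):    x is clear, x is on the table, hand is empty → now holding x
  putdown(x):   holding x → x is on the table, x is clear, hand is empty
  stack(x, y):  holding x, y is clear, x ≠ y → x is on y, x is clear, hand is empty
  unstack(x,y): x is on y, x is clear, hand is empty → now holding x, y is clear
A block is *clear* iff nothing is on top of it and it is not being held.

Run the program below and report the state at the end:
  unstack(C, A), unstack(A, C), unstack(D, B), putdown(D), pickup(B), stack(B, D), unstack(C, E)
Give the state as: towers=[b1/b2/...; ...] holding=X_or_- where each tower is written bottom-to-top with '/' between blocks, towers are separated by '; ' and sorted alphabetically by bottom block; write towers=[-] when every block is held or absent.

step 1 (unstack(C, A)) [no-op]: towers=[A; B/D; E/C] holding=-
step 2 (unstack(A, C)) [no-op]: towers=[A; B/D; E/C] holding=-
step 3 (unstack(D, B)): towers=[A; B; E/C] holding=D
step 4 (putdown(D)): towers=[A; B; D; E/C] holding=-
step 5 (pickup(B)): towers=[A; D; E/C] holding=B
step 6 (stack(B, D)): towers=[A; D/B; E/C] holding=-
step 7 (unstack(C, E)): towers=[A; D/B; E] holding=C

towers=[A; D/B; E] holding=C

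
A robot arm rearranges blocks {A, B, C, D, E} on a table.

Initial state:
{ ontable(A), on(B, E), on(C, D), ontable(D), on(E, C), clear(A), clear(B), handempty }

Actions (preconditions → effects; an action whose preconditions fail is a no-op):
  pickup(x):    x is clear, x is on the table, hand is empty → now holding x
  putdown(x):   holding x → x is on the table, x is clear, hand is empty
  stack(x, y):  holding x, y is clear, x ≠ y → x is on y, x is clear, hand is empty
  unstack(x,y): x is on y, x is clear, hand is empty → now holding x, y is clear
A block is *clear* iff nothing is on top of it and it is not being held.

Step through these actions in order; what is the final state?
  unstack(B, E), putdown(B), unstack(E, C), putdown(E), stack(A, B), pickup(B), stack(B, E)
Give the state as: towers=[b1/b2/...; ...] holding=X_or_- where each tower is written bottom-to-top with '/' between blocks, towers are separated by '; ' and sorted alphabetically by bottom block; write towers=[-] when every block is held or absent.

step 1 (unstack(B, E)): towers=[A; D/C/E] holding=B
step 2 (putdown(B)): towers=[A; B; D/C/E] holding=-
step 3 (unstack(E, C)): towers=[A; B; D/C] holding=E
step 4 (putdown(E)): towers=[A; B; D/C; E] holding=-
step 5 (stack(A, B)) [no-op]: towers=[A; B; D/C; E] holding=-
step 6 (pickup(B)): towers=[A; D/C; E] holding=B
step 7 (stack(B, E)): towers=[A; D/C; E/B] holding=-

towers=[A; D/C; E/B] holding=-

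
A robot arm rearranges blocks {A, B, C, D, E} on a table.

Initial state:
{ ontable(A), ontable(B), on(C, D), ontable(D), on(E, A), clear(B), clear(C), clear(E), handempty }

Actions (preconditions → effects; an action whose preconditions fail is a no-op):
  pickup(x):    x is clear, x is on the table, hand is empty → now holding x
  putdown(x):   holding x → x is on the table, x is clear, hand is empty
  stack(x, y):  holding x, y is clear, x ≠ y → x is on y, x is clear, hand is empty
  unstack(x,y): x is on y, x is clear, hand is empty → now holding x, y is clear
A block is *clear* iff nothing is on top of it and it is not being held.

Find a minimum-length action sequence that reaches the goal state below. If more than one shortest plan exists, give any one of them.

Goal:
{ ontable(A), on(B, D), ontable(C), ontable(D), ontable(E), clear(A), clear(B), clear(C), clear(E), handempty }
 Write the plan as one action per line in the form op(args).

step 1 (unstack(E, A)): towers=[A; B; D/C] holding=E
step 2 (putdown(E)): towers=[A; B; D/C; E] holding=-
step 3 (unstack(C, D)): towers=[A; B; D; E] holding=C
step 4 (putdown(C)): towers=[A; B; C; D; E] holding=-
step 5 (pickup(B)): towers=[A; C; D; E] holding=B
step 6 (stack(B, D)): towers=[A; C; D/B; E] holding=-
goal check: towers=[A; C; D/B; E] holding=- — reached (length 6, optimal by BFS)

unstack(E, A)
putdown(E)
unstack(C, D)
putdown(C)
pickup(B)
stack(B, D)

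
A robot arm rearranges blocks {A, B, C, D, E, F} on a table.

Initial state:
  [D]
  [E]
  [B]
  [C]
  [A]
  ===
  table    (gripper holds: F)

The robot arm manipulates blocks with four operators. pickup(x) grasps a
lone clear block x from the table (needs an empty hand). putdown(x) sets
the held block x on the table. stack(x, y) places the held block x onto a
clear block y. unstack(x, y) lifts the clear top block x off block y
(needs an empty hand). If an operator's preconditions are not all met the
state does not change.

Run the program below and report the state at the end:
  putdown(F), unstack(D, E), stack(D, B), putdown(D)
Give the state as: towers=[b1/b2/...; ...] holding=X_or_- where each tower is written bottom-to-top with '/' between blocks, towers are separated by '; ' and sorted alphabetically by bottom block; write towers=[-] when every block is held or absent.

towers=[A/C/B/E; D; F] holding=-

step 1 (putdown(F)): towers=[A/C/B/E/D; F] holding=-
step 2 (unstack(D, E)): towers=[A/C/B/E; F] holding=D
step 3 (stack(D, B)) [no-op]: towers=[A/C/B/E; F] holding=D
step 4 (putdown(D)): towers=[A/C/B/E; D; F] holding=-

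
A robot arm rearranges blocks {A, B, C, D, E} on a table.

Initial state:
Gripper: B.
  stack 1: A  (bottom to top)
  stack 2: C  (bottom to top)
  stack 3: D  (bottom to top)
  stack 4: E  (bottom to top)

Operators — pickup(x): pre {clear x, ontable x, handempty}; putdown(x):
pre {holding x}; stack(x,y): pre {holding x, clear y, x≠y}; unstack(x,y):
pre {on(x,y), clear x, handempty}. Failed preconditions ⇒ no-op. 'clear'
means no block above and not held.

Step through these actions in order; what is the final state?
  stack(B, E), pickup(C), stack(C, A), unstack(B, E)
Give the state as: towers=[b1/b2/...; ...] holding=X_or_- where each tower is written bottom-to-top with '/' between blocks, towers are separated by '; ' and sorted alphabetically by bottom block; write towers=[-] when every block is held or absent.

towers=[A/C; D; E] holding=B

step 1 (stack(B, E)): towers=[A; C; D; E/B] holding=-
step 2 (pickup(C)): towers=[A; D; E/B] holding=C
step 3 (stack(C, A)): towers=[A/C; D; E/B] holding=-
step 4 (unstack(B, E)): towers=[A/C; D; E] holding=B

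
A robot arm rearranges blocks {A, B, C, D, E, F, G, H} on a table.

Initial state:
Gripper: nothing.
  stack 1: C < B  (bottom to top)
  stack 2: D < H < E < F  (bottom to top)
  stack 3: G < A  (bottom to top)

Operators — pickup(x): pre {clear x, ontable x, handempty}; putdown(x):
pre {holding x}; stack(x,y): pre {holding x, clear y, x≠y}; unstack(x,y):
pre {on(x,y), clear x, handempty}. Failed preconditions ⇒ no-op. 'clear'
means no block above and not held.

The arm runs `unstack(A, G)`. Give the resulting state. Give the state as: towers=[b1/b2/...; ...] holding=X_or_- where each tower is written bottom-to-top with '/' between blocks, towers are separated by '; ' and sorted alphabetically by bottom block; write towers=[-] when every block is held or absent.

before: towers=[C/B; D/H/E/F; G/A] holding=-
pre[unstack(A, G)]: on(A,G) yes, clear(A) yes, handempty yes
all met → apply unstack(A, G)
after:  towers=[C/B; D/H/E/F; G] holding=A

towers=[C/B; D/H/E/F; G] holding=A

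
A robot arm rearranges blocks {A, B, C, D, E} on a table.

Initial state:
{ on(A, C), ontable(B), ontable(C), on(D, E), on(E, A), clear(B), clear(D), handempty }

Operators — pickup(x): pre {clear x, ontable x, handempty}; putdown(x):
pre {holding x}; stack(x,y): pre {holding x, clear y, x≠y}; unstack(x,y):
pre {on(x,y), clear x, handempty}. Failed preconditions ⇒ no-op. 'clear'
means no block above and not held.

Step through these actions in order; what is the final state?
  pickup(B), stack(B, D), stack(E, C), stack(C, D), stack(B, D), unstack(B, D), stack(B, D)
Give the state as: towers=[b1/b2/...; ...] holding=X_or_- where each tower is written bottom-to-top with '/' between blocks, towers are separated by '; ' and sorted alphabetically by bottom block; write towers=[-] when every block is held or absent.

towers=[C/A/E/D/B] holding=-

step 1 (pickup(B)): towers=[C/A/E/D] holding=B
step 2 (stack(B, D)): towers=[C/A/E/D/B] holding=-
step 3 (stack(E, C)) [no-op]: towers=[C/A/E/D/B] holding=-
step 4 (stack(C, D)) [no-op]: towers=[C/A/E/D/B] holding=-
step 5 (stack(B, D)) [no-op]: towers=[C/A/E/D/B] holding=-
step 6 (unstack(B, D)): towers=[C/A/E/D] holding=B
step 7 (stack(B, D)): towers=[C/A/E/D/B] holding=-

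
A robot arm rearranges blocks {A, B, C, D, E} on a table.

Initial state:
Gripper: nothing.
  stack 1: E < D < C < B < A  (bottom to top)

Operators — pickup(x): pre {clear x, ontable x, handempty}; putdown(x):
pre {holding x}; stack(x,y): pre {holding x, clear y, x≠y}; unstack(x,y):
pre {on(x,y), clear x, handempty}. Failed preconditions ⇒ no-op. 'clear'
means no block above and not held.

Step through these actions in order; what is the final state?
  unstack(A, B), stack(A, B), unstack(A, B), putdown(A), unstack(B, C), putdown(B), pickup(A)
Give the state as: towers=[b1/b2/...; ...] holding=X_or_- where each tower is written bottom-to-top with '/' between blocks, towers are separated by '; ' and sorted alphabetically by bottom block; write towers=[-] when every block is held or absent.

step 1 (unstack(A, B)): towers=[E/D/C/B] holding=A
step 2 (stack(A, B)): towers=[E/D/C/B/A] holding=-
step 3 (unstack(A, B)): towers=[E/D/C/B] holding=A
step 4 (putdown(A)): towers=[A; E/D/C/B] holding=-
step 5 (unstack(B, C)): towers=[A; E/D/C] holding=B
step 6 (putdown(B)): towers=[A; B; E/D/C] holding=-
step 7 (pickup(A)): towers=[B; E/D/C] holding=A

towers=[B; E/D/C] holding=A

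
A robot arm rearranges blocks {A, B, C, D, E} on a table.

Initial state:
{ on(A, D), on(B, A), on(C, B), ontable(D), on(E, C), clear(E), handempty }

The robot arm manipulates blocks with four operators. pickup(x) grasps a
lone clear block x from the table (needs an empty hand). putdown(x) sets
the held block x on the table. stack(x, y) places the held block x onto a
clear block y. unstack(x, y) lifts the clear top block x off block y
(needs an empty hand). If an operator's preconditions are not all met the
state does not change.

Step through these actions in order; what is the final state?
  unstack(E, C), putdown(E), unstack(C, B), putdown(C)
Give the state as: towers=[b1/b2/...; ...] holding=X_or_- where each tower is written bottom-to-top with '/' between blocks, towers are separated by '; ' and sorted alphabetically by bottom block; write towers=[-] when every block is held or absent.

step 1 (unstack(E, C)): towers=[D/A/B/C] holding=E
step 2 (putdown(E)): towers=[D/A/B/C; E] holding=-
step 3 (unstack(C, B)): towers=[D/A/B; E] holding=C
step 4 (putdown(C)): towers=[C; D/A/B; E] holding=-

towers=[C; D/A/B; E] holding=-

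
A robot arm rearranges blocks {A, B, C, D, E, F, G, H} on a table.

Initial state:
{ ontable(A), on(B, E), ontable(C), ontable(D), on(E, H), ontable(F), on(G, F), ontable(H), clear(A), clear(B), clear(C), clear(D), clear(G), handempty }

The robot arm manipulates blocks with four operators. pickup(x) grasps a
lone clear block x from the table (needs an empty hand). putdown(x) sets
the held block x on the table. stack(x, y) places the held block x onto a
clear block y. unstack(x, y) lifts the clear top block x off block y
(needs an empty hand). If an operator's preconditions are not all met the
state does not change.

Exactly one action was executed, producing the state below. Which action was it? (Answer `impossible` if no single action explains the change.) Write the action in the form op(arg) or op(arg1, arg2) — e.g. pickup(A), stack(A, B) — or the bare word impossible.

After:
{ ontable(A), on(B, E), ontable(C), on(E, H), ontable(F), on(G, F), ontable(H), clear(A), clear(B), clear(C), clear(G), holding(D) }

pickup(D)

target: towers=[A; C; F/G; H/E/B] holding=D
     unstack(G, F) → towers=[A; C; D; F; H/E/B] holding=G
         pickup(A) → towers=[C; D; F/G; H/E/B] holding=A
     unstack(B, E) → towers=[A; C; D; F/G; H/E] holding=B
         pickup(D) → towers=[A; C; F/G; H/E/B] holding=D  ← match
         pickup(C) → towers=[A; D; F/G; H/E/B] holding=C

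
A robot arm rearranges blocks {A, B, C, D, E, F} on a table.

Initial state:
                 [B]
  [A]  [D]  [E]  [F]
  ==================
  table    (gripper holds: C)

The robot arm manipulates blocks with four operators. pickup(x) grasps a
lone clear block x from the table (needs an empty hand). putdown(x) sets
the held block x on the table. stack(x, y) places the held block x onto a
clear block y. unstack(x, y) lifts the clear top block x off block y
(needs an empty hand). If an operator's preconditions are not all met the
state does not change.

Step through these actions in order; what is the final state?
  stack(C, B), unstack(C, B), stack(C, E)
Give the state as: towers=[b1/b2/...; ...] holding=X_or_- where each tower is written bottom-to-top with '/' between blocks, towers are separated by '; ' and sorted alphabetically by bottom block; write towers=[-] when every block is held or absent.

step 1 (stack(C, B)): towers=[A; D; E; F/B/C] holding=-
step 2 (unstack(C, B)): towers=[A; D; E; F/B] holding=C
step 3 (stack(C, E)): towers=[A; D; E/C; F/B] holding=-

towers=[A; D; E/C; F/B] holding=-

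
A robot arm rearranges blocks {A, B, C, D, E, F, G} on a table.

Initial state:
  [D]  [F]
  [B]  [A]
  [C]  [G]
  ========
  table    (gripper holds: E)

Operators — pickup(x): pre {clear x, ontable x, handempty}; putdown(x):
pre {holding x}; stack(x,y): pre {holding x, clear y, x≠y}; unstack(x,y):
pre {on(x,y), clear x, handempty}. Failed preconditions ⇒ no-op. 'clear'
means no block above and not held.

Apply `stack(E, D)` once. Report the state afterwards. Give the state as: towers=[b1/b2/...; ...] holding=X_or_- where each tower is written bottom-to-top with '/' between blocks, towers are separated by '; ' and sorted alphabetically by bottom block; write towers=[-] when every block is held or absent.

before: towers=[C/B/D; G/A/F] holding=E
pre[stack(E, D)]: holding(E) yes, clear(D) yes, E≠D yes
all met → apply stack(E, D)
after:  towers=[C/B/D/E; G/A/F] holding=-

towers=[C/B/D/E; G/A/F] holding=-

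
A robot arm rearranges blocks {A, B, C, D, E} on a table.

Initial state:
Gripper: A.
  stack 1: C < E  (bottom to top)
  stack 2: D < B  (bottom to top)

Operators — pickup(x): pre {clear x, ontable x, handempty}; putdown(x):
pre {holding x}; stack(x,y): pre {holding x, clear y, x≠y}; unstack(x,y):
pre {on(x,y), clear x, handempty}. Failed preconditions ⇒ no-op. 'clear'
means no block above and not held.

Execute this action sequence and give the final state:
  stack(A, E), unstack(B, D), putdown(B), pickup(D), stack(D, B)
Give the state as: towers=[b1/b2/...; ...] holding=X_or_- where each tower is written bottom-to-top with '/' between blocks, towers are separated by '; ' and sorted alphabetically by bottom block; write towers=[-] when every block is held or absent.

towers=[B/D; C/E/A] holding=-

step 1 (stack(A, E)): towers=[C/E/A; D/B] holding=-
step 2 (unstack(B, D)): towers=[C/E/A; D] holding=B
step 3 (putdown(B)): towers=[B; C/E/A; D] holding=-
step 4 (pickup(D)): towers=[B; C/E/A] holding=D
step 5 (stack(D, B)): towers=[B/D; C/E/A] holding=-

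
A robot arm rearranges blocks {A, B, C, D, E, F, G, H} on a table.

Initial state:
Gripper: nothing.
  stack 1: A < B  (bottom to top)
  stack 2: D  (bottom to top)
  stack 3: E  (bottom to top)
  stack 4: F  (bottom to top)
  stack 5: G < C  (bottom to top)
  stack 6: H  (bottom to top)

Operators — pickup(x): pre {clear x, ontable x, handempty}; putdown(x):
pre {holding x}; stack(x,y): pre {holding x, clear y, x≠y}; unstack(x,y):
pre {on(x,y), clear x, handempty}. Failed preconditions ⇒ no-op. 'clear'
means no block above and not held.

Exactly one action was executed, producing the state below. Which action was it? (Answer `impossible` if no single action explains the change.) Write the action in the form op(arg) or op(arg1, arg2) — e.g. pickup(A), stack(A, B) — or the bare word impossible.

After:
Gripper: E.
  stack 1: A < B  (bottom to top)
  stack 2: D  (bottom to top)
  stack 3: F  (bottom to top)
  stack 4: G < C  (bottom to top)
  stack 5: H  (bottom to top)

target: towers=[A/B; D; F; G/C; H] holding=E
         pickup(E) → towers=[A/B; D; F; G/C; H] holding=E  ← match
         pickup(H) → towers=[A/B; D; E; F; G/C] holding=H
     unstack(B, A) → towers=[A; D; E; F; G/C; H] holding=B
         pickup(F) → towers=[A/B; D; E; G/C; H] holding=F
         pickup(D) → towers=[A/B; E; F; G/C; H] holding=D
     unstack(C, G) → towers=[A/B; D; E; F; G; H] holding=C

pickup(E)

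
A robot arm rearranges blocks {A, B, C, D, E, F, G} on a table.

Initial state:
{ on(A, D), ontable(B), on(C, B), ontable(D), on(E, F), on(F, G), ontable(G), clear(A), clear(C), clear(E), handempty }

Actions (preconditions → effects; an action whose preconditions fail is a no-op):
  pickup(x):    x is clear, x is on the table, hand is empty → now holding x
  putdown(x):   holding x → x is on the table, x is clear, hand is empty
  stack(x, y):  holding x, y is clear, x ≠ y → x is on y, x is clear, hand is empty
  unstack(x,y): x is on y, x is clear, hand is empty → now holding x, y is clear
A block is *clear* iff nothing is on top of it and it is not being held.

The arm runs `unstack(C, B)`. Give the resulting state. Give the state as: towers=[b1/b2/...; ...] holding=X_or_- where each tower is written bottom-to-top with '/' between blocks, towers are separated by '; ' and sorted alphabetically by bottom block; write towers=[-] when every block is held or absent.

towers=[B; D/A; G/F/E] holding=C

before: towers=[B/C; D/A; G/F/E] holding=-
pre[unstack(C, B)]: on(C,B) yes, clear(C) yes, handempty yes
all met → apply unstack(C, B)
after:  towers=[B; D/A; G/F/E] holding=C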